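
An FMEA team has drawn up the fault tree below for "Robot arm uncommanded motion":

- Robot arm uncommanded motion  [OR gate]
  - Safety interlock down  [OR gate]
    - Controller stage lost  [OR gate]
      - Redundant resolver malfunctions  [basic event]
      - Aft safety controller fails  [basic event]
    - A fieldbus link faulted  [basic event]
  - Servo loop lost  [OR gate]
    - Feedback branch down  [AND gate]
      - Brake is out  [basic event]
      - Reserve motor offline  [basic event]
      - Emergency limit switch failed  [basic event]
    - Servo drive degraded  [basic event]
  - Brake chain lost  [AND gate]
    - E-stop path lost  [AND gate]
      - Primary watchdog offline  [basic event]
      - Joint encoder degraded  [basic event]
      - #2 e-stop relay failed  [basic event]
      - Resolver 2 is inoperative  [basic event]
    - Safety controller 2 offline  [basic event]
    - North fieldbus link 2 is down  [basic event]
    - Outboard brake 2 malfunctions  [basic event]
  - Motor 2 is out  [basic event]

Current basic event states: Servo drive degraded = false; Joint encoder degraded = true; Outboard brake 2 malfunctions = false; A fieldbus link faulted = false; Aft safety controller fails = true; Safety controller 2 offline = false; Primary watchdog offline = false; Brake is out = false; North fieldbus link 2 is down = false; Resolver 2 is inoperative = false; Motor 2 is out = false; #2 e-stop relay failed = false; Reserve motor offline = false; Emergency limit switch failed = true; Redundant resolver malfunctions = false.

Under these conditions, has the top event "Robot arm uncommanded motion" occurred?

Controller stage lost [OR]: Redundant resolver malfunctions=not, Aft safety controller fails=occurs → at least one input occurs → occurs.
Safety interlock down [OR]: Controller stage lost=occurs, A fieldbus link faulted=not → at least one input occurs → occurs.
Feedback branch down [AND]: Brake is out=not, Reserve motor offline=not, Emergency limit switch failed=occurs → not all inputs occur → does not occur.
Servo loop lost [OR]: Feedback branch down=not, Servo drive degraded=not → no input occurs → does not occur.
E-stop path lost [AND]: Primary watchdog offline=not, Joint encoder degraded=occurs, #2 e-stop relay failed=not, Resolver 2 is inoperative=not → not all inputs occur → does not occur.
Brake chain lost [AND]: E-stop path lost=not, Safety controller 2 offline=not, North fieldbus link 2 is down=not, Outboard brake 2 malfunctions=not → not all inputs occur → does not occur.
Robot arm uncommanded motion [OR]: Safety interlock down=occurs, Servo loop lost=not, Brake chain lost=not, Motor 2 is out=not → at least one input occurs → occurs.

Yes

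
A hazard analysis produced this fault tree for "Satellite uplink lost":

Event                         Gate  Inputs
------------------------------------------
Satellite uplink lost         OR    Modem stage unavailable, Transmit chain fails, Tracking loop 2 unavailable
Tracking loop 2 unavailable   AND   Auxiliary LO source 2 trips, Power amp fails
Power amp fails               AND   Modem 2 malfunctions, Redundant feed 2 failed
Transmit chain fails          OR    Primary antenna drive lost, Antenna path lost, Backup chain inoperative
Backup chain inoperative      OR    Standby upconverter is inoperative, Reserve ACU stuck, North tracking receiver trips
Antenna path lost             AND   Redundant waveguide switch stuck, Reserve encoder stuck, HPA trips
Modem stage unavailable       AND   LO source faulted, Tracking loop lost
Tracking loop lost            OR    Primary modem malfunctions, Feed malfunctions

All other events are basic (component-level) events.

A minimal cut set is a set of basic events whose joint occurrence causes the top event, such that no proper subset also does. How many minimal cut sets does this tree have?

8

Tracking loop lost [OR]: union of children's cut sets → 2 cut set(s).
Modem stage unavailable [AND]: one cut set from each child combined → 1 × 2 = 2 cut set(s).
Antenna path lost [AND]: one cut set from each child combined → 1 × 1 × 1 = 1 cut set(s).
Backup chain inoperative [OR]: union of children's cut sets → 3 cut set(s).
Transmit chain fails [OR]: union of children's cut sets → 5 cut set(s).
Power amp fails [AND]: one cut set from each child combined → 1 × 1 = 1 cut set(s).
Tracking loop 2 unavailable [AND]: one cut set from each child combined → 1 × 1 = 1 cut set(s).
Satellite uplink lost [OR]: union of children's cut sets → 8 cut set(s).
Minimal cut sets: {LO source faulted, Primary modem malfunctions}; {Feed malfunctions, LO source faulted}; {Primary antenna drive lost}; {HPA trips, Redundant waveguide switch stuck, Reserve encoder stuck}; {Standby upconverter is inoperative}; {Reserve ACU stuck}; {North tracking receiver trips}; {Auxiliary LO source 2 trips, Modem 2 malfunctions, Redundant feed 2 failed}.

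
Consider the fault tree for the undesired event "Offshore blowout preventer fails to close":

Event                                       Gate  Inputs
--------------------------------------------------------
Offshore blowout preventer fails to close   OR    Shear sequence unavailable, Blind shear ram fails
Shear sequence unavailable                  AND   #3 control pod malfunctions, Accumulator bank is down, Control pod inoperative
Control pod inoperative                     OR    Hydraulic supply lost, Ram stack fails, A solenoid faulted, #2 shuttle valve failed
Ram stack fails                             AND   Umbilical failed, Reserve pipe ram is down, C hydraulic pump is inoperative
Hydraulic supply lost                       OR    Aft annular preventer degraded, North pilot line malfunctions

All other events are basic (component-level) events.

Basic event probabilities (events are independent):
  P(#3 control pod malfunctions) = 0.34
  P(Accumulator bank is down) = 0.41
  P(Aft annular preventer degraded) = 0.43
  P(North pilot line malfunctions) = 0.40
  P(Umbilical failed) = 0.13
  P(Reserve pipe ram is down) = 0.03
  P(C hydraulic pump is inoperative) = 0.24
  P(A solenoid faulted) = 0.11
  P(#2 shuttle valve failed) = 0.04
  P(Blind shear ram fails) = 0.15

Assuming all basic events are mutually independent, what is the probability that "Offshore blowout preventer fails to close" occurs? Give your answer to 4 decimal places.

P(Hydraulic supply lost) [OR] = 1 − (1−0.43) × (1−0.40) = 0.658000
P(Ram stack fails) [AND] = 0.13 × 0.03 × 0.24 = 0.000936
P(Control pod inoperative) [OR] = 1 − (1−0.658000) × (1−0.000936) × (1−0.11) × (1−0.04) = 0.708069
P(Shear sequence unavailable) [AND] = 0.34 × 0.41 × 0.708069 = 0.098705
P(Offshore blowout preventer fails to close) [OR] = 1 − (1−0.098705) × (1−0.15) = 0.233899
Rounded to 4 decimal places: P(Offshore blowout preventer fails to close) ≈ 0.2339.

0.2339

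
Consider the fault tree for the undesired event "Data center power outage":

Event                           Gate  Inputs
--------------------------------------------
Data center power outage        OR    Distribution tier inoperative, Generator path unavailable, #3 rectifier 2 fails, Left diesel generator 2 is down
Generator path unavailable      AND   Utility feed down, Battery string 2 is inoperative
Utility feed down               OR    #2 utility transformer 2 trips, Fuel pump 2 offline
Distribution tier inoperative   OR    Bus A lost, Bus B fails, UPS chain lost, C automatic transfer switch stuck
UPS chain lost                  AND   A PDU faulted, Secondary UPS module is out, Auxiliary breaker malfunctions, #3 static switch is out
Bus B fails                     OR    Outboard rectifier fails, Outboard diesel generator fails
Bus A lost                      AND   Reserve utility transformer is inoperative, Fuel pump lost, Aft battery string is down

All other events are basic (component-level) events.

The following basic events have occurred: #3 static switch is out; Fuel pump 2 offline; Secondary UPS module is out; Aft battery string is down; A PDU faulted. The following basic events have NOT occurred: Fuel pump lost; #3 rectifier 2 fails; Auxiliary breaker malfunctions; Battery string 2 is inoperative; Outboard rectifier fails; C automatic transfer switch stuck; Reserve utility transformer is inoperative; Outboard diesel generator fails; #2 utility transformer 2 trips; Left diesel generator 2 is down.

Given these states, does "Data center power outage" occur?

Bus A lost [AND]: Reserve utility transformer is inoperative=not, Fuel pump lost=not, Aft battery string is down=occurs → not all inputs occur → does not occur.
Bus B fails [OR]: Outboard rectifier fails=not, Outboard diesel generator fails=not → no input occurs → does not occur.
UPS chain lost [AND]: A PDU faulted=occurs, Secondary UPS module is out=occurs, Auxiliary breaker malfunctions=not, #3 static switch is out=occurs → not all inputs occur → does not occur.
Distribution tier inoperative [OR]: Bus A lost=not, Bus B fails=not, UPS chain lost=not, C automatic transfer switch stuck=not → no input occurs → does not occur.
Utility feed down [OR]: #2 utility transformer 2 trips=not, Fuel pump 2 offline=occurs → at least one input occurs → occurs.
Generator path unavailable [AND]: Utility feed down=occurs, Battery string 2 is inoperative=not → not all inputs occur → does not occur.
Data center power outage [OR]: Distribution tier inoperative=not, Generator path unavailable=not, #3 rectifier 2 fails=not, Left diesel generator 2 is down=not → no input occurs → does not occur.

No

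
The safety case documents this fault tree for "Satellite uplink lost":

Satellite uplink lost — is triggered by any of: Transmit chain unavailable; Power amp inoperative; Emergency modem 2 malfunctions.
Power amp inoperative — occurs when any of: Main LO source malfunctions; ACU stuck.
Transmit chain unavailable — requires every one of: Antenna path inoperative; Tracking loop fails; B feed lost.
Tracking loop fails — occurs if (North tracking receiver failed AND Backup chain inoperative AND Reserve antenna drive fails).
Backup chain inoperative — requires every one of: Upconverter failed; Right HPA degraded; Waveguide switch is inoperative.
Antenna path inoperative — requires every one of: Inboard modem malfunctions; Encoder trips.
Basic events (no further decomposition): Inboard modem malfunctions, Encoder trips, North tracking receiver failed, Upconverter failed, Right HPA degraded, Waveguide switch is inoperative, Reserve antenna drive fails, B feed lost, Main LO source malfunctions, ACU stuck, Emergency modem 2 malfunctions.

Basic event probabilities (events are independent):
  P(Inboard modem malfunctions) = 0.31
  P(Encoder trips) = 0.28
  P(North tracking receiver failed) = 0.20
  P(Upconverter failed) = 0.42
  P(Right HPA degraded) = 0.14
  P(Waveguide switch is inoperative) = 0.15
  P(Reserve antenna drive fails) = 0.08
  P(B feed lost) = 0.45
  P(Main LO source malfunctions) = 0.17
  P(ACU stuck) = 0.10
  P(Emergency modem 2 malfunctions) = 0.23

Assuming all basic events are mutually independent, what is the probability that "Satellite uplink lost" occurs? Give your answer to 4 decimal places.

P(Antenna path inoperative) [AND] = 0.31 × 0.28 = 0.086800
P(Backup chain inoperative) [AND] = 0.42 × 0.14 × 0.15 = 0.008820
P(Tracking loop fails) [AND] = 0.20 × 0.008820 × 0.08 = 0.000141
P(Transmit chain unavailable) [AND] = 0.086800 × 0.000141 × 0.45 = 0.000006
P(Power amp inoperative) [OR] = 1 − (1−0.17) × (1−0.10) = 0.253000
P(Satellite uplink lost) [OR] = 1 − (1−0.000006) × (1−0.253000) × (1−0.23) = 0.424813
Rounded to 4 decimal places: P(Satellite uplink lost) ≈ 0.4248.

0.4248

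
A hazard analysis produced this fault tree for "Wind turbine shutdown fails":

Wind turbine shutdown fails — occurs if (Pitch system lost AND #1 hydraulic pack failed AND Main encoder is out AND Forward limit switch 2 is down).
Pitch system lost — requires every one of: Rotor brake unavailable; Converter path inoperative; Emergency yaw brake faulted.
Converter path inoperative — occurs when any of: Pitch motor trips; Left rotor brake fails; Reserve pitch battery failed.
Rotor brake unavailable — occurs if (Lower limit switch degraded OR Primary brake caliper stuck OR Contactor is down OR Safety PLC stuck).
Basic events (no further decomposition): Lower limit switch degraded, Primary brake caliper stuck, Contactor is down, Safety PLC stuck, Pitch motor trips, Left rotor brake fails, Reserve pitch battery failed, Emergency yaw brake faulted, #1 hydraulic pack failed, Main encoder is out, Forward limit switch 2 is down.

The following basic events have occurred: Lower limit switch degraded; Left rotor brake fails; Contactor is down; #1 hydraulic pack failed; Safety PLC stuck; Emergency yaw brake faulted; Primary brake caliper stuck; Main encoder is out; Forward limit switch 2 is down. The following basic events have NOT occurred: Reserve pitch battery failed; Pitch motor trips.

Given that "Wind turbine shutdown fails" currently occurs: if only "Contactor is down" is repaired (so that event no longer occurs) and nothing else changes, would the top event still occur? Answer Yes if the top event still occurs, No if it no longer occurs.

Counterfactual: set "Contactor is down" to not occurred.
Rotor brake unavailable [OR]: Lower limit switch degraded=occurs, Primary brake caliper stuck=occurs, Contactor is down=not, Safety PLC stuck=occurs → at least one input occurs → occurs.
Converter path inoperative [OR]: Pitch motor trips=not, Left rotor brake fails=occurs, Reserve pitch battery failed=not → at least one input occurs → occurs.
Pitch system lost [AND]: Rotor brake unavailable=occurs, Converter path inoperative=occurs, Emergency yaw brake faulted=occurs → all inputs occur → occurs.
Wind turbine shutdown fails [AND]: Pitch system lost=occurs, #1 hydraulic pack failed=occurs, Main encoder is out=occurs, Forward limit switch 2 is down=occurs → all inputs occur → occurs.

Yes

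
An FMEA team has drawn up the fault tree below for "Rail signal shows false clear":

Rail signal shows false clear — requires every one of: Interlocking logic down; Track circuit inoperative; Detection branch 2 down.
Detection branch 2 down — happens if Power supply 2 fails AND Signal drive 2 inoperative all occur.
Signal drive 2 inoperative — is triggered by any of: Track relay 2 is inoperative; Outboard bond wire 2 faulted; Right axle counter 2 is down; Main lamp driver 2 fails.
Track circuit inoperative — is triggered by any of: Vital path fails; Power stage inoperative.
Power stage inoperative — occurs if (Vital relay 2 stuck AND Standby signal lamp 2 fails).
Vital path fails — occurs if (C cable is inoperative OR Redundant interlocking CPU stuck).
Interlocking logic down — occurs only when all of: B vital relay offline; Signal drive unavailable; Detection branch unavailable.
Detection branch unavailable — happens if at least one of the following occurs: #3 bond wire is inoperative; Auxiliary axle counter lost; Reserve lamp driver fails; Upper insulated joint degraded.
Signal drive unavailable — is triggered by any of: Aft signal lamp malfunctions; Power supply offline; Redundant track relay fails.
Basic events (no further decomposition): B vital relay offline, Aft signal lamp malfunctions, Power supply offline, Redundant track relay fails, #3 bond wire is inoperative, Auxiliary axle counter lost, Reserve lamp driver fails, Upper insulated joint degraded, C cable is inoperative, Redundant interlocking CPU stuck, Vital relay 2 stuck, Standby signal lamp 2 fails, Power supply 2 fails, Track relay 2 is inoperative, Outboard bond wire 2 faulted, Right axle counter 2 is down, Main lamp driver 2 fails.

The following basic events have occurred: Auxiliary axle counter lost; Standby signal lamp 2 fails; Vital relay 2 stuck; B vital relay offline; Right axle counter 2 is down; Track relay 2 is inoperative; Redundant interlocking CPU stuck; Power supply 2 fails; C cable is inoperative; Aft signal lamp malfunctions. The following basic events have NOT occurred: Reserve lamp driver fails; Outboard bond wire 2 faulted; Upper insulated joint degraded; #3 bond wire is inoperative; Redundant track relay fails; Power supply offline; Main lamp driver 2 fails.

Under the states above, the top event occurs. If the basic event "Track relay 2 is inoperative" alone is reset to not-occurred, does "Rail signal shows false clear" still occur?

Counterfactual: set "Track relay 2 is inoperative" to not occurred.
Signal drive unavailable [OR]: Aft signal lamp malfunctions=occurs, Power supply offline=not, Redundant track relay fails=not → at least one input occurs → occurs.
Detection branch unavailable [OR]: #3 bond wire is inoperative=not, Auxiliary axle counter lost=occurs, Reserve lamp driver fails=not, Upper insulated joint degraded=not → at least one input occurs → occurs.
Interlocking logic down [AND]: B vital relay offline=occurs, Signal drive unavailable=occurs, Detection branch unavailable=occurs → all inputs occur → occurs.
Vital path fails [OR]: C cable is inoperative=occurs, Redundant interlocking CPU stuck=occurs → at least one input occurs → occurs.
Power stage inoperative [AND]: Vital relay 2 stuck=occurs, Standby signal lamp 2 fails=occurs → all inputs occur → occurs.
Track circuit inoperative [OR]: Vital path fails=occurs, Power stage inoperative=occurs → at least one input occurs → occurs.
Signal drive 2 inoperative [OR]: Track relay 2 is inoperative=not, Outboard bond wire 2 faulted=not, Right axle counter 2 is down=occurs, Main lamp driver 2 fails=not → at least one input occurs → occurs.
Detection branch 2 down [AND]: Power supply 2 fails=occurs, Signal drive 2 inoperative=occurs → all inputs occur → occurs.
Rail signal shows false clear [AND]: Interlocking logic down=occurs, Track circuit inoperative=occurs, Detection branch 2 down=occurs → all inputs occur → occurs.

Yes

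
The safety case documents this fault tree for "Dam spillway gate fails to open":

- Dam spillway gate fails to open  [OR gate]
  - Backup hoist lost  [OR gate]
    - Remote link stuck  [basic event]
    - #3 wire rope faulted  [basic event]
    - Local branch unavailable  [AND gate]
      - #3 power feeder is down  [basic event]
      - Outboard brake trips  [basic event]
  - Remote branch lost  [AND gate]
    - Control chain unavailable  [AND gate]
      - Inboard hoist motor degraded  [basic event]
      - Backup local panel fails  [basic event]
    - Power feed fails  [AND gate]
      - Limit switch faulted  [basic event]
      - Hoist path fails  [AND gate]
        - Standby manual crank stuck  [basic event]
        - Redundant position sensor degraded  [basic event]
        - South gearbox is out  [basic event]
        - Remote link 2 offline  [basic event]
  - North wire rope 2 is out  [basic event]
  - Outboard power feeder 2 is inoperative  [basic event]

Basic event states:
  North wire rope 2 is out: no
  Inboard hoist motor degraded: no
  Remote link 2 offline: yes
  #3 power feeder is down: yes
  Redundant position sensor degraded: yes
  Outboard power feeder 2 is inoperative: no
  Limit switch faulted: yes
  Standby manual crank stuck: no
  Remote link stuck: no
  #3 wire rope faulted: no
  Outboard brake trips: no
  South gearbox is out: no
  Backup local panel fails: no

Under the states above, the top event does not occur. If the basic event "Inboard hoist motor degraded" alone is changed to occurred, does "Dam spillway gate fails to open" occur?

No

Counterfactual: set "Inboard hoist motor degraded" to occurred.
Local branch unavailable [AND]: #3 power feeder is down=occurs, Outboard brake trips=not → not all inputs occur → does not occur.
Backup hoist lost [OR]: Remote link stuck=not, #3 wire rope faulted=not, Local branch unavailable=not → no input occurs → does not occur.
Control chain unavailable [AND]: Inboard hoist motor degraded=occurs, Backup local panel fails=not → not all inputs occur → does not occur.
Hoist path fails [AND]: Standby manual crank stuck=not, Redundant position sensor degraded=occurs, South gearbox is out=not, Remote link 2 offline=occurs → not all inputs occur → does not occur.
Power feed fails [AND]: Limit switch faulted=occurs, Hoist path fails=not → not all inputs occur → does not occur.
Remote branch lost [AND]: Control chain unavailable=not, Power feed fails=not → not all inputs occur → does not occur.
Dam spillway gate fails to open [OR]: Backup hoist lost=not, Remote branch lost=not, North wire rope 2 is out=not, Outboard power feeder 2 is inoperative=not → no input occurs → does not occur.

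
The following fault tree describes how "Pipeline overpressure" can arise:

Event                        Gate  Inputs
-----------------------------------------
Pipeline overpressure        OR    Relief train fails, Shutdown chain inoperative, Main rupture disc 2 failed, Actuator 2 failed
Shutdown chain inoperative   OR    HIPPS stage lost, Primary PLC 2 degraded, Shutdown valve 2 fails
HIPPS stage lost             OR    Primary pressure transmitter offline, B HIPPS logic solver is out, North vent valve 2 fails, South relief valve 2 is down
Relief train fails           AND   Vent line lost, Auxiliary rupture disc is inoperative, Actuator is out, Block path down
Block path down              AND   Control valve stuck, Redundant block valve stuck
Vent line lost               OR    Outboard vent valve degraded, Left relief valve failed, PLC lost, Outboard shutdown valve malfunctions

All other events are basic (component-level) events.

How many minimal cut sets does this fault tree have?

12

Vent line lost [OR]: union of children's cut sets → 4 cut set(s).
Block path down [AND]: one cut set from each child combined → 1 × 1 = 1 cut set(s).
Relief train fails [AND]: one cut set from each child combined → 4 × 1 × 1 × 1 = 4 cut set(s).
HIPPS stage lost [OR]: union of children's cut sets → 4 cut set(s).
Shutdown chain inoperative [OR]: union of children's cut sets → 6 cut set(s).
Pipeline overpressure [OR]: union of children's cut sets → 12 cut set(s).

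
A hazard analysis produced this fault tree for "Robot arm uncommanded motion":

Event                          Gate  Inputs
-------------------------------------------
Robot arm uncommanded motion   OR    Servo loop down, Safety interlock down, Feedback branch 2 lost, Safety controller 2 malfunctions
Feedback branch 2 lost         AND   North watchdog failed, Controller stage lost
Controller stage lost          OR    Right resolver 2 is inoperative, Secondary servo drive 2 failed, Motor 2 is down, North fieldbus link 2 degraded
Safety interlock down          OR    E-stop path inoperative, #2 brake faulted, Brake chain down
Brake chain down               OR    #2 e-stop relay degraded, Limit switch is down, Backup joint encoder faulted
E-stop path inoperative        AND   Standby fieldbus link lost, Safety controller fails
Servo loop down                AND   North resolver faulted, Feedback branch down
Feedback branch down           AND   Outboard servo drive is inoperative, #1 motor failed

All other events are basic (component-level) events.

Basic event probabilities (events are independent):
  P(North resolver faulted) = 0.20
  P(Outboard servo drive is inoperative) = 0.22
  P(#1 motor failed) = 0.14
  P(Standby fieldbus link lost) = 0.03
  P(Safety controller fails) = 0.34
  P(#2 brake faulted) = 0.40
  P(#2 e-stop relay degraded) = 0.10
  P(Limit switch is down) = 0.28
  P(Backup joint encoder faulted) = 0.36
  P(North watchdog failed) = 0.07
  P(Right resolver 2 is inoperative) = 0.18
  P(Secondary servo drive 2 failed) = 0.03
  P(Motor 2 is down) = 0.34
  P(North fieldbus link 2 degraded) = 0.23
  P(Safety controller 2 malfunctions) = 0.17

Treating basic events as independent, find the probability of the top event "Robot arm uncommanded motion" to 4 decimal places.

0.8053

P(Feedback branch down) [AND] = 0.22 × 0.14 = 0.030800
P(Servo loop down) [AND] = 0.20 × 0.030800 = 0.006160
P(E-stop path inoperative) [AND] = 0.03 × 0.34 = 0.010200
P(Brake chain down) [OR] = 1 − (1−0.10) × (1−0.28) × (1−0.36) = 0.585280
P(Safety interlock down) [OR] = 1 − (1−0.010200) × (1−0.40) × (1−0.585280) = 0.753706
P(Controller stage lost) [OR] = 1 − (1−0.18) × (1−0.03) × (1−0.34) × (1−0.23) = 0.595778
P(Feedback branch 2 lost) [AND] = 0.07 × 0.595778 = 0.041704
P(Robot arm uncommanded motion) [OR] = 1 − (1−0.006160) × (1−0.753706) × (1−0.041704) × (1−0.17) = 0.805308
Rounded to 4 decimal places: P(Robot arm uncommanded motion) ≈ 0.8053.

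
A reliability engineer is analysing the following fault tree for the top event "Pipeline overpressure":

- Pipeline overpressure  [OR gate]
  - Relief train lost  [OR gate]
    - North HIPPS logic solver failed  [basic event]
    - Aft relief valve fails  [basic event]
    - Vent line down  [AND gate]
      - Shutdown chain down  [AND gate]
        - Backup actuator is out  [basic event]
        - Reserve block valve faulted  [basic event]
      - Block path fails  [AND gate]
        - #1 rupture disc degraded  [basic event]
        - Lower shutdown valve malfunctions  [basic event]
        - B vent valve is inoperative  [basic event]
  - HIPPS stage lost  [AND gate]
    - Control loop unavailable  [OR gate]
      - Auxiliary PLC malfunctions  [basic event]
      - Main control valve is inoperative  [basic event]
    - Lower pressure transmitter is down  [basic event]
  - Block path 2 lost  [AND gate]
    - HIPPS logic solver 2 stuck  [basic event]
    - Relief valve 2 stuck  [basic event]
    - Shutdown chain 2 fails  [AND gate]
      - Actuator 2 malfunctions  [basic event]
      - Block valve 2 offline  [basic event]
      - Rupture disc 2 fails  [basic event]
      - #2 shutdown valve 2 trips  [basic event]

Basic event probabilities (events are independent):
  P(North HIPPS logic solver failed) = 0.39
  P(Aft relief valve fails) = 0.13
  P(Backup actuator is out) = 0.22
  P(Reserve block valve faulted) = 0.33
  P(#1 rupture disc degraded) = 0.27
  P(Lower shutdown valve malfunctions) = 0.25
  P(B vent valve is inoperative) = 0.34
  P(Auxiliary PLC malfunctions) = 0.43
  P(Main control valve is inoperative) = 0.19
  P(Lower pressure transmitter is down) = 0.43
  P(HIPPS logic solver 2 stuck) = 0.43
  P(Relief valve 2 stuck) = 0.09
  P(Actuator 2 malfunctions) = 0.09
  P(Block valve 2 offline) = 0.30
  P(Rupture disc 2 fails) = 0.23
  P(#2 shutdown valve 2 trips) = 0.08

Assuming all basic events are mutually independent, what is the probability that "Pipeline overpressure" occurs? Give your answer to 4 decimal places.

0.5928

P(Shutdown chain down) [AND] = 0.22 × 0.33 = 0.072600
P(Block path fails) [AND] = 0.27 × 0.25 × 0.34 = 0.022950
P(Vent line down) [AND] = 0.072600 × 0.022950 = 0.001666
P(Relief train lost) [OR] = 1 − (1−0.39) × (1−0.13) × (1−0.001666) = 0.470184
P(Control loop unavailable) [OR] = 1 − (1−0.43) × (1−0.19) = 0.538300
P(HIPPS stage lost) [AND] = 0.538300 × 0.43 = 0.231469
P(Shutdown chain 2 fails) [AND] = 0.09 × 0.30 × 0.23 × 0.08 = 0.000497
P(Block path 2 lost) [AND] = 0.43 × 0.09 × 0.000497 = 0.000019
P(Pipeline overpressure) [OR] = 1 − (1−0.470184) × (1−0.231469) × (1−0.000019) = 0.592828
Rounded to 4 decimal places: P(Pipeline overpressure) ≈ 0.5928.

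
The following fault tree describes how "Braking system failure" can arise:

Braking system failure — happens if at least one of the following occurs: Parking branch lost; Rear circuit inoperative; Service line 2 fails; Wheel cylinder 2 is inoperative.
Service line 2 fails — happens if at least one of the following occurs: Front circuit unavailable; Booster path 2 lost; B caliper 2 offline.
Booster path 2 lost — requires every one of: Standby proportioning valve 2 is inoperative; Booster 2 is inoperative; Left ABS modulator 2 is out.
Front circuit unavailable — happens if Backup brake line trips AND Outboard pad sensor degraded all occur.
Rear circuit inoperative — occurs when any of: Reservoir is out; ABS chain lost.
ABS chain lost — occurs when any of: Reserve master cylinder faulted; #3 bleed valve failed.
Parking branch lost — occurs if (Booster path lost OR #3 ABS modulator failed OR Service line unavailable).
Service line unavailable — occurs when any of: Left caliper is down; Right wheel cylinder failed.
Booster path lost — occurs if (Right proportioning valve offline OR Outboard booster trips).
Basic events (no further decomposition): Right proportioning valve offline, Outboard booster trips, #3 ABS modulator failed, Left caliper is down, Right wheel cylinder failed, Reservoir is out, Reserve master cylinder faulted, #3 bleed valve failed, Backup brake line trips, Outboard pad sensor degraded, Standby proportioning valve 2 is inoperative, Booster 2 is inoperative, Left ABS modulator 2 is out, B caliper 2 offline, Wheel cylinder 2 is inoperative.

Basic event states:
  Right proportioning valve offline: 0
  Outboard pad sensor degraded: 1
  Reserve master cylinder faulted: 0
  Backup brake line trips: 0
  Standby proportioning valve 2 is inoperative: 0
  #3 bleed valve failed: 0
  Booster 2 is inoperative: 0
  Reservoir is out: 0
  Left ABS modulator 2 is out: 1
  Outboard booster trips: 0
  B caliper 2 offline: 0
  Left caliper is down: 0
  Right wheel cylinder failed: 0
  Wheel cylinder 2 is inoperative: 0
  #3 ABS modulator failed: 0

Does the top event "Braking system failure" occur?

Booster path lost [OR]: Right proportioning valve offline=not, Outboard booster trips=not → no input occurs → does not occur.
Service line unavailable [OR]: Left caliper is down=not, Right wheel cylinder failed=not → no input occurs → does not occur.
Parking branch lost [OR]: Booster path lost=not, #3 ABS modulator failed=not, Service line unavailable=not → no input occurs → does not occur.
ABS chain lost [OR]: Reserve master cylinder faulted=not, #3 bleed valve failed=not → no input occurs → does not occur.
Rear circuit inoperative [OR]: Reservoir is out=not, ABS chain lost=not → no input occurs → does not occur.
Front circuit unavailable [AND]: Backup brake line trips=not, Outboard pad sensor degraded=occurs → not all inputs occur → does not occur.
Booster path 2 lost [AND]: Standby proportioning valve 2 is inoperative=not, Booster 2 is inoperative=not, Left ABS modulator 2 is out=occurs → not all inputs occur → does not occur.
Service line 2 fails [OR]: Front circuit unavailable=not, Booster path 2 lost=not, B caliper 2 offline=not → no input occurs → does not occur.
Braking system failure [OR]: Parking branch lost=not, Rear circuit inoperative=not, Service line 2 fails=not, Wheel cylinder 2 is inoperative=not → no input occurs → does not occur.

No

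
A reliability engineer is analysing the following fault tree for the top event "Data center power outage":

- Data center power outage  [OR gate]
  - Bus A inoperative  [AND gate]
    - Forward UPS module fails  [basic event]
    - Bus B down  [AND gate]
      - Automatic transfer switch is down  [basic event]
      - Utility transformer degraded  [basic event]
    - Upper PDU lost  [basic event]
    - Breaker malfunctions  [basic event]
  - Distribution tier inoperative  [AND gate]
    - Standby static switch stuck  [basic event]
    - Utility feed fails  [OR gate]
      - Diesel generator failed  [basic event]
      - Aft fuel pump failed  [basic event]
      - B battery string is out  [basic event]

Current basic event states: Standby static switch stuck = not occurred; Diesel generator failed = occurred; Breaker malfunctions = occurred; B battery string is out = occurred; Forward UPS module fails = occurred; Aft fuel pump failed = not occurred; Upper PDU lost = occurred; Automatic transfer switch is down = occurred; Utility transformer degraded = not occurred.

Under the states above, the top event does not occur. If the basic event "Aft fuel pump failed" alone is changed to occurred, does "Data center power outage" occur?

Counterfactual: set "Aft fuel pump failed" to occurred.
Bus B down [AND]: Automatic transfer switch is down=occurs, Utility transformer degraded=not → not all inputs occur → does not occur.
Bus A inoperative [AND]: Forward UPS module fails=occurs, Bus B down=not, Upper PDU lost=occurs, Breaker malfunctions=occurs → not all inputs occur → does not occur.
Utility feed fails [OR]: Diesel generator failed=occurs, Aft fuel pump failed=occurs, B battery string is out=occurs → at least one input occurs → occurs.
Distribution tier inoperative [AND]: Standby static switch stuck=not, Utility feed fails=occurs → not all inputs occur → does not occur.
Data center power outage [OR]: Bus A inoperative=not, Distribution tier inoperative=not → no input occurs → does not occur.

No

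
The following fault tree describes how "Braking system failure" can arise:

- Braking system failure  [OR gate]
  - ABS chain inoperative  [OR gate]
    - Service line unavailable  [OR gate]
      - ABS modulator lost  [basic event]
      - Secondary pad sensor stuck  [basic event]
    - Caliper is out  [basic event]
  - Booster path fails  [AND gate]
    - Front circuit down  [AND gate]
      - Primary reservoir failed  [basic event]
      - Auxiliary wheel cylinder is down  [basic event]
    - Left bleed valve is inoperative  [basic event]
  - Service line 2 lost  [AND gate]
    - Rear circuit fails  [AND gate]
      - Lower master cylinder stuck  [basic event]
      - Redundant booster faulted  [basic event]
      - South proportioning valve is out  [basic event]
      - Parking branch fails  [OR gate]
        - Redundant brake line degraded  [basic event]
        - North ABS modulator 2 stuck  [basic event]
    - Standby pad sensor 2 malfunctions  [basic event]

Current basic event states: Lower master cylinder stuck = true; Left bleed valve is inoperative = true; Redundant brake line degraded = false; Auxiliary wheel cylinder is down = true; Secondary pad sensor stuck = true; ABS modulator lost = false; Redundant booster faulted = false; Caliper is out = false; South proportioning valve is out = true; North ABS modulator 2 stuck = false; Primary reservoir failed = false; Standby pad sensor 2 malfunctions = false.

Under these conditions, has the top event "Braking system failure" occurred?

Service line unavailable [OR]: ABS modulator lost=not, Secondary pad sensor stuck=occurs → at least one input occurs → occurs.
ABS chain inoperative [OR]: Service line unavailable=occurs, Caliper is out=not → at least one input occurs → occurs.
Front circuit down [AND]: Primary reservoir failed=not, Auxiliary wheel cylinder is down=occurs → not all inputs occur → does not occur.
Booster path fails [AND]: Front circuit down=not, Left bleed valve is inoperative=occurs → not all inputs occur → does not occur.
Parking branch fails [OR]: Redundant brake line degraded=not, North ABS modulator 2 stuck=not → no input occurs → does not occur.
Rear circuit fails [AND]: Lower master cylinder stuck=occurs, Redundant booster faulted=not, South proportioning valve is out=occurs, Parking branch fails=not → not all inputs occur → does not occur.
Service line 2 lost [AND]: Rear circuit fails=not, Standby pad sensor 2 malfunctions=not → not all inputs occur → does not occur.
Braking system failure [OR]: ABS chain inoperative=occurs, Booster path fails=not, Service line 2 lost=not → at least one input occurs → occurs.

Yes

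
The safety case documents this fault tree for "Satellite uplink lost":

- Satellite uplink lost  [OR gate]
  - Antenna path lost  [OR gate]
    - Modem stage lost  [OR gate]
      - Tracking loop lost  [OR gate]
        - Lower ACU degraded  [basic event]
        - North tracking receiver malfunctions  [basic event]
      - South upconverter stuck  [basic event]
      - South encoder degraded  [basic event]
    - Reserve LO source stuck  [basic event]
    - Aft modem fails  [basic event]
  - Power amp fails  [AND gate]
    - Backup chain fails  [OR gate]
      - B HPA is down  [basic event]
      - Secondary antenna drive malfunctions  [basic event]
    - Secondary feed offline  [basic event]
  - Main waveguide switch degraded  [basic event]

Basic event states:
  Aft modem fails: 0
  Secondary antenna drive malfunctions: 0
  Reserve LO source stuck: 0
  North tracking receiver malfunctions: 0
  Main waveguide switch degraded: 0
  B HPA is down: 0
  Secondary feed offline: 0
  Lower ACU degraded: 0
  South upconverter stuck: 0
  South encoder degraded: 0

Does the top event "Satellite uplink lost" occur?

No

Tracking loop lost [OR]: Lower ACU degraded=not, North tracking receiver malfunctions=not → no input occurs → does not occur.
Modem stage lost [OR]: Tracking loop lost=not, South upconverter stuck=not, South encoder degraded=not → no input occurs → does not occur.
Antenna path lost [OR]: Modem stage lost=not, Reserve LO source stuck=not, Aft modem fails=not → no input occurs → does not occur.
Backup chain fails [OR]: B HPA is down=not, Secondary antenna drive malfunctions=not → no input occurs → does not occur.
Power amp fails [AND]: Backup chain fails=not, Secondary feed offline=not → not all inputs occur → does not occur.
Satellite uplink lost [OR]: Antenna path lost=not, Power amp fails=not, Main waveguide switch degraded=not → no input occurs → does not occur.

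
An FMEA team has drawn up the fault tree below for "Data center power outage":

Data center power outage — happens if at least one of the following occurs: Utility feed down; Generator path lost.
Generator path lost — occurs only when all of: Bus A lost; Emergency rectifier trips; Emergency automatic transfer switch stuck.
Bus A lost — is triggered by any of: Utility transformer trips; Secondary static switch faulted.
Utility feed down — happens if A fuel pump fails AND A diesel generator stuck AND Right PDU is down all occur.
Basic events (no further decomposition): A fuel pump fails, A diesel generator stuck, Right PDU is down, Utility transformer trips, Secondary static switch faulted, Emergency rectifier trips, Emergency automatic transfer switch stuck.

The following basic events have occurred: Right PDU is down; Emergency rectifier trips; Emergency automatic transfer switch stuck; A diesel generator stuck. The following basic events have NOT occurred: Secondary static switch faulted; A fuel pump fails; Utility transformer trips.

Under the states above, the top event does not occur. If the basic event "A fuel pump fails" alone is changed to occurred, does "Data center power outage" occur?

Counterfactual: set "A fuel pump fails" to occurred.
Utility feed down [AND]: A fuel pump fails=occurs, A diesel generator stuck=occurs, Right PDU is down=occurs → all inputs occur → occurs.
Bus A lost [OR]: Utility transformer trips=not, Secondary static switch faulted=not → no input occurs → does not occur.
Generator path lost [AND]: Bus A lost=not, Emergency rectifier trips=occurs, Emergency automatic transfer switch stuck=occurs → not all inputs occur → does not occur.
Data center power outage [OR]: Utility feed down=occurs, Generator path lost=not → at least one input occurs → occurs.

Yes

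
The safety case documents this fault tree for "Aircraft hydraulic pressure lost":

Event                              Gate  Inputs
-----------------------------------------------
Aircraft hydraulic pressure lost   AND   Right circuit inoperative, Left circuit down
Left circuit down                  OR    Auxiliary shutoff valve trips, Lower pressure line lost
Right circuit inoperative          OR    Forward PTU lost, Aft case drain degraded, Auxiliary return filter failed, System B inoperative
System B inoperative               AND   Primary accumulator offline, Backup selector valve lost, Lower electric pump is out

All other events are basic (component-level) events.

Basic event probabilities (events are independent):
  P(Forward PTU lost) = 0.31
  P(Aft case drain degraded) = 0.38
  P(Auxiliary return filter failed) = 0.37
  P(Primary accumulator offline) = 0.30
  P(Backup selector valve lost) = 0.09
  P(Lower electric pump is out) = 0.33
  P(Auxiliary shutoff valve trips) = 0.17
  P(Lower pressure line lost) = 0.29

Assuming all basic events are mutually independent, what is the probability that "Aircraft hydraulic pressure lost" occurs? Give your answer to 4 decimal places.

0.3010

P(System B inoperative) [AND] = 0.30 × 0.09 × 0.33 = 0.008910
P(Right circuit inoperative) [OR] = 1 − (1−0.31) × (1−0.38) × (1−0.37) × (1−0.008910) = 0.732887
P(Left circuit down) [OR] = 1 − (1−0.17) × (1−0.29) = 0.410700
P(Aircraft hydraulic pressure lost) [AND] = 0.732887 × 0.410700 = 0.300997
Rounded to 4 decimal places: P(Aircraft hydraulic pressure lost) ≈ 0.3010.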